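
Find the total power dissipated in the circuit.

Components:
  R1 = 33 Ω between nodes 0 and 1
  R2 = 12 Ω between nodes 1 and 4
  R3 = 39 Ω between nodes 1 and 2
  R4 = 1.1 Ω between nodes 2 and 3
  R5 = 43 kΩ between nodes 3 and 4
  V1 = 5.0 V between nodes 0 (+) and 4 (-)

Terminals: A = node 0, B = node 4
Nodal analysis, taking node 4 as the 0 V reference.
Source V1 fixes V_0 = 5 V.
KCL at each unknown node (sum of currents leaving = 0; resistances in Ω):
  Node 1: (V_1 - 5)/33 + (V_1 - 0)/12 + (V_1 - V_2)/39 = 0
  Node 2: (V_2 - V_1)/39 + (V_2 - V_3)/1.1 = 0
  Node 3: (V_3 - V_2)/1.1 + (V_3 - 0)/43000 = 0
Collecting terms (coefficients in siemens):
  0.1393·V_1 - 0.02564·V_2 = 0.1515
  0.9347·V_2 - 0.02564·V_1 - 0.9091·V_3 = 0
  0.9091·V_3 - 0.9091·V_2 = 0
Solving these 3 simultaneous equations (Gaussian elimination) gives:
  V_1 = 1.333 V, V_2 = 1.332 V, V_3 = 1.332 V
Power in each resistor, P = (ΔV)²/R:
  P_R1 = (5 - 1.333)²/33 = 0.4075 W
  P_R2 = (1.333 - 0)²/12 = 0.1481 W
  P_R3 = (1.333 - 1.332)²/39 = 0.00000003741 W
  P_R4 = (1.332 - 1.332)²/1.1 = 0.000000001055 W
  P_R5 = (1.332 - 0)²/43000 = 0.00004125 W
P_total = P_R1 + P_R2 + P_R3 + P_R4 + P_R5 = 0.5556 W

Final answer: 0.5556 W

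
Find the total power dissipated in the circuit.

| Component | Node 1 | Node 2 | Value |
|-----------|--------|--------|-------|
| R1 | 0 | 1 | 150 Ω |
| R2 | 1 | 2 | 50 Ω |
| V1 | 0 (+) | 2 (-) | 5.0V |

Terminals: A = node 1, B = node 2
Nodal analysis, taking node 2 as the 0 V reference.
Source V1 fixes V_0 = 5 V.
KCL at each unknown node (sum of currents leaving = 0; resistances in Ω):
  Node 1: (V_1 - 5)/150 + (V_1 - 0)/50 = 0
Collecting terms: 0.02667 × V_1 = 0.03333  =>  V_1 = 1.25 V
Power in each resistor, P = (ΔV)²/R:
  P_R1 = (5 - 1.25)²/150 = 0.09375 W
  P_R2 = (1.25 - 0)²/50 = 0.03125 W
P_total = P_R1 + P_R2 = 0.125 W

Final answer: 0.125 W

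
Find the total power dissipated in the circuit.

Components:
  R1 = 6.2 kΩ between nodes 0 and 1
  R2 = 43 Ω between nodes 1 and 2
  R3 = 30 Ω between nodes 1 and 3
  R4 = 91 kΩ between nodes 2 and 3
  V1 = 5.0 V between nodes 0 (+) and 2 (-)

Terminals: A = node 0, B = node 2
Nodal analysis, taking node 2 as the 0 V reference.
Source V1 fixes V_0 = 5 V.
KCL at each unknown node (sum of currents leaving = 0; resistances in Ω):
  Node 1: (V_1 - 5)/6200 + (V_1 - 0)/43 + (V_1 - V_3)/30 = 0
  Node 3: (V_3 - V_1)/30 + (V_3 - 0)/91000 = 0
Collecting terms (coefficients in siemens):
  0.05675·V_1 - 0.03333·V_3 = 0.0008065
  0.03334·V_3 - 0.03333·V_1 = 0
Determinant D = (0.05675)(0.03334) - (-0.03333)(-0.03333) = 0.0007812
V_1 = [(0.0008065)(0.03334) - (-0.03333)(0)]/D = 0.03442 V
V_3 = [(0.05675)(0) - (0.0008065)(-0.03333)]/D = 0.03441 V
Power in each resistor, P = (ΔV)²/R:
  P_R1 = (5 - 0.03442)²/6200 = 0.003977 W
  P_R2 = (0.03442 - 0)²/43 = 0.00002756 W
  P_R3 = (0.03442 - 0.03441)²/30 = 0.00000000000429 W
  P_R4 = (0 - 0.03441)²/91000 = 0.00000001301 W
P_total = P_R1 + P_R2 + P_R3 + P_R4 = 0.004004 W

Final answer: 0.004004 W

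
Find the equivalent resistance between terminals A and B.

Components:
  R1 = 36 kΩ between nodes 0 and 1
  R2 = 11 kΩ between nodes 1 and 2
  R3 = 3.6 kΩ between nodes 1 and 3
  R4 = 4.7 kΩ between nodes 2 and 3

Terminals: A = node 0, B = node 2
Reduce the network between node 0 (A) and node 2 (B) by series/parallel combination:
  Rs1 = R3 + R4 (series, joined only at node 3) = 3600 + 4700 = 8300 Ω
  Rp1 = R2 ‖ Rs1 (parallel, both between nodes 1 and 2) = 1/(1/11000 + 1/8300) = 4731 Ω
  Rs2 = R1 + Rp1 (series, joined only at node 1) = 36000 + 4731 = 40730 Ω
R_eq = 40.73 kΩ

Final answer: 40.73 kΩ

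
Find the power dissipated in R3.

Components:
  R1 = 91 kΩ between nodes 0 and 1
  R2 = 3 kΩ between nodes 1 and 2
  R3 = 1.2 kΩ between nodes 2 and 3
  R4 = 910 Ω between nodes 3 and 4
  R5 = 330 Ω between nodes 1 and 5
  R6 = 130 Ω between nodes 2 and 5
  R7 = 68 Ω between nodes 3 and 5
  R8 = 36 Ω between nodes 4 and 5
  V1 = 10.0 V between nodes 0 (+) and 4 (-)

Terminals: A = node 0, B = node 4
Nodal analysis, taking node 4 as the 0 V reference.
Source V1 fixes V_0 = 10 V.
KCL at each unknown node (sum of currents leaving = 0; resistances in Ω):
  Node 1: (V_1 - 10)/91000 + (V_1 - V_2)/3000 + (V_1 - V_5)/330 = 0
  Node 2: (V_2 - V_1)/3000 + (V_2 - V_3)/1200 + (V_2 - V_5)/130 = 0
  Node 3: (V_3 - V_2)/1200 + (V_3 - 0)/910 + (V_3 - V_5)/68 = 0
  Node 5: (V_5 - V_1)/330 + (V_5 - V_2)/130 + (V_5 - V_3)/68 + (V_5 - 0)/36 = 0
Collecting terms (coefficients in siemens):
  0.003375·V_1 - 0.0003333·V_2 - 0.00303·V_5 = 0.0001099
  0.008859·V_2 - 0.0003333·V_1 - 0.0008333·V_3 - 0.007692·V_5 = 0
  0.01664·V_3 - 0.0008333·V_2 - 0.01471·V_5 = 0
  0.05321·V_5 - 0.00303·V_1 - 0.007692·V_2 - 0.01471·V_3 = 0
Solving these 4 simultaneous equations (Gaussian elimination) gives:
  V_1 = 0.03647 V, V_2 = 0.00501 V, V_3 = 0.003609 V, V_5 = 0.003799 V
I_R3 = (V_2 - V_3)/R3 = (0.00501 - 0.003609)/1200 = 0.000001168 A
P_R3 = I_R3² × R3 = (0.000001168)² × 1200 = 0.000000001637 W

Final answer: 1.637e-09 W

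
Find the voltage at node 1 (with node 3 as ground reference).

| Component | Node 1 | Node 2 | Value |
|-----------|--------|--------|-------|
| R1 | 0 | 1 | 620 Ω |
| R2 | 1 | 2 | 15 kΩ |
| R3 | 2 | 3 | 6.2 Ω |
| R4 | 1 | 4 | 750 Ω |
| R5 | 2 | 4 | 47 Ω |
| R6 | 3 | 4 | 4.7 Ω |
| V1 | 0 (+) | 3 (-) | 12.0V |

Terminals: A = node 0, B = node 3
Nodal analysis, taking node 3 as the 0 V reference.
Source V1 fixes V_0 = 12 V.
KCL at each unknown node (sum of currents leaving = 0; resistances in Ω):
  Node 1: (V_1 - 12)/620 + (V_1 - V_2)/15000 + (V_1 - V_4)/750 = 0
  Node 2: (V_2 - V_1)/15000 + (V_2 - 0)/6.2 + (V_2 - V_4)/47 = 0
  Node 4: (V_4 - V_1)/750 + (V_4 - V_2)/47 + (V_4 - 0)/4.7 = 0
Collecting terms (coefficients in siemens):
  0.003013·V_1 - 0.00006667·V_2 - 0.001333·V_4 = 0.01935
  0.1826·V_2 - 0.00006667·V_1 - 0.02128·V_4 = 0
  0.2354·V_4 - 0.001333·V_1 - 0.02128·V_2 = 0
Solving these 3 simultaneous equations (Gaussian elimination) gives:
  V_1 = 6.441 V, V_2 = 0.006672 V, V_4 = 0.03709 V
The requested potential is V_1 = 6.441 V.

Final answer: V_1 = 6.441 V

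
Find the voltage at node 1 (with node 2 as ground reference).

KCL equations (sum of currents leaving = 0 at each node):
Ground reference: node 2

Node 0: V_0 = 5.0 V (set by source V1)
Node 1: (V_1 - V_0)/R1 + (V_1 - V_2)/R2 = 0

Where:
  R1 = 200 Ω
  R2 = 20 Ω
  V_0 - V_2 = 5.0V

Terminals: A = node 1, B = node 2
Nodal analysis, taking node 2 as the 0 V reference.
Source V1 fixes V_0 = 5 V.
KCL at each unknown node (sum of currents leaving = 0; resistances in Ω):
  Node 1: (V_1 - 5)/200 + (V_1 - 0)/20 = 0
Collecting terms: 0.055 × V_1 = 0.025  =>  V_1 = 0.4545 V
The requested potential is V_1 = 0.4545 V.

Final answer: V_1 = 0.4545 V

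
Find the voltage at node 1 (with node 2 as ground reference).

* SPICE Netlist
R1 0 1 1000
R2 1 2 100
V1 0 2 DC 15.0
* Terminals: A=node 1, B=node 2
Nodal analysis, taking node 2 as the 0 V reference.
Source V1 fixes V_0 = 15 V.
KCL at each unknown node (sum of currents leaving = 0; resistances in Ω):
  Node 1: (V_1 - 15)/1000 + (V_1 - 0)/100 = 0
Collecting terms: 0.011 × V_1 = 0.015  =>  V_1 = 1.364 V
The requested potential is V_1 = 1.364 V.

Final answer: V_1 = 1.364 V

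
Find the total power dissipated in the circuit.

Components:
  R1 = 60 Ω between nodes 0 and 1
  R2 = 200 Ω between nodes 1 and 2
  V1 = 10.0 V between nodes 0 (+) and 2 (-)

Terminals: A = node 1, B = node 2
Nodal analysis, taking node 2 as the 0 V reference.
Source V1 fixes V_0 = 10 V.
KCL at each unknown node (sum of currents leaving = 0; resistances in Ω):
  Node 1: (V_1 - 10)/60 + (V_1 - 0)/200 = 0
Collecting terms: 0.02167 × V_1 = 0.1667  =>  V_1 = 7.692 V
Power in each resistor, P = (ΔV)²/R:
  P_R1 = (10 - 7.692)²/60 = 0.08876 W
  P_R2 = (7.692 - 0)²/200 = 0.2959 W
P_total = P_R1 + P_R2 = 0.3846 W

Final answer: 0.3846 W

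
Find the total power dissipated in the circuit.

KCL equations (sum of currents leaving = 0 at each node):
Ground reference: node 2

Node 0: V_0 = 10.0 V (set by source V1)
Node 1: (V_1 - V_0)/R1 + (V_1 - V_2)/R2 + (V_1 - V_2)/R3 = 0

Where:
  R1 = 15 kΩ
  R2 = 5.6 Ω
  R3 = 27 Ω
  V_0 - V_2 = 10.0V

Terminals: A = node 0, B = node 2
Nodal analysis, taking node 2 as the 0 V reference.
Source V1 fixes V_0 = 10 V.
KCL at each unknown node (sum of currents leaving = 0; resistances in Ω):
  Node 1: (V_1 - 10)/15000 + (V_1 - 0)/5.6 + (V_1 - 0)/27 = 0
Collecting terms: 0.2157 × V_1 = 0.0006667  =>  V_1 = 0.003091 V
Power in each resistor, P = (ΔV)²/R:
  P_R1 = (10 - 0.003091)²/15000 = 0.006663 W
  P_R2 = (0.003091 - 0)²/5.6 = 0.000001706 W
  P_R3 = (0.003091 - 0)²/27 = 0.0000003539 W
P_total = P_R1 + P_R2 + P_R3 = 0.006665 W

Final answer: 0.006665 W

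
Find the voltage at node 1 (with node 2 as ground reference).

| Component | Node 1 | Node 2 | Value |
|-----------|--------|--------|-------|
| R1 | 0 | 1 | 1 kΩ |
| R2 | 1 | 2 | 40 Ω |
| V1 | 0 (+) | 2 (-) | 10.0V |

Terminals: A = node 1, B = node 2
Nodal analysis, taking node 2 as the 0 V reference.
Source V1 fixes V_0 = 10 V.
KCL at each unknown node (sum of currents leaving = 0; resistances in Ω):
  Node 1: (V_1 - 10)/1000 + (V_1 - 0)/40 = 0
Collecting terms: 0.026 × V_1 = 0.01  =>  V_1 = 0.3846 V
The requested potential is V_1 = 0.3846 V.

Final answer: V_1 = 0.3846 V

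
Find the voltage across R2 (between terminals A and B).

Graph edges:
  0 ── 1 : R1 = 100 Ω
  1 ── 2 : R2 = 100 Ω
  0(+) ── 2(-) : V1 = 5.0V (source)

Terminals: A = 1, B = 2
R1 and R2 are in series across V1 (node 0 → node 1 → node 2), and the output A–B is taken across R2, so this is a voltage divider.
Series current: I = V1/(R1 + R2) = 5/(100 + 100) = 5/200 = 0.025 A
V_R2 = I × R2 = V1 × R2/(R1 + R2) = 5 × 100/200 = 2.5 V

Final answer: 2.5 V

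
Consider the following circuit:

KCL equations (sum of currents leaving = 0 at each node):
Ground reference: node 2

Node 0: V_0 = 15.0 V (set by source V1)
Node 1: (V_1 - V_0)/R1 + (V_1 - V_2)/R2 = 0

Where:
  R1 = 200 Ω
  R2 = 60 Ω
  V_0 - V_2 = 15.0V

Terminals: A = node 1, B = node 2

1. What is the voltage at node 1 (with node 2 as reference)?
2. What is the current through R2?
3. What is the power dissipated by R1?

Nodal analysis, taking node 2 as the 0 V reference.
Source V1 fixes V_0 = 15 V.
KCL at each unknown node (sum of currents leaving = 0; resistances in Ω):
  Node 1: (V_1 - 15)/200 + (V_1 - 0)/60 = 0
Collecting terms: 0.02167 × V_1 = 0.075  =>  V_1 = 3.462 V
Part 1:
  Read off the nodal solution: V_1 = 3.462 V
Part 2:
  I_R2 = (V_1 - V_2)/R2 = (3.462 - 0)/60 = 0.05769 A
  Magnitude: I_R2 = 0.05769 A
Part 3:
  I_R1 = (V_0 - V_1)/R1 = (15 - 3.462)/200 = 0.05769 A
  P_R1 = I_R1² × R1 = (0.05769)² × 200 = 0.6657 W

Final answers:
1. V_1 = 3.462 V
2. I_R2 = 0.05769 A
3. P_R1 = 0.6657 W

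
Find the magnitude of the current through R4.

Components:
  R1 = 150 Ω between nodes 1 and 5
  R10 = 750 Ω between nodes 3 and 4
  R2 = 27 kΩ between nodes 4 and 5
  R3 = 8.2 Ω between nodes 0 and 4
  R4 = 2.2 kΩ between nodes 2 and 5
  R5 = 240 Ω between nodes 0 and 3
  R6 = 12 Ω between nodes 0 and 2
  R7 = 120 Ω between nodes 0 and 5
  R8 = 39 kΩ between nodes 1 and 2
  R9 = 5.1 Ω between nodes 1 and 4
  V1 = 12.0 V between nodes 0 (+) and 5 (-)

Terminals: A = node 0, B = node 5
Nodal analysis, taking node 5 as the 0 V reference.
Source V1 fixes V_0 = 12 V.
KCL at each unknown node (sum of currents leaving = 0; resistances in Ω):
  Node 1: (V_1 - 0)/150 + (V_1 - V_2)/39000 + (V_1 - V_4)/5.1 = 0
  Node 2: (V_2 - 0)/2200 + (V_2 - 12)/12 + (V_2 - V_1)/39000 = 0
  Node 3: (V_3 - 12)/240 + (V_3 - V_4)/750 = 0
  Node 4: (V_4 - 0)/27000 + (V_4 - 12)/8.2 + (V_4 - V_1)/5.1 + (V_4 - V_3)/750 = 0
Collecting terms (coefficients in siemens):
  0.2028·V_1 - 0.00002564·V_2 - 0.1961·V_4 = 0
  0.08381·V_2 - 0.00002564·V_1 = 1
  0.0055·V_3 - 0.001333·V_4 = 0.05
  0.3194·V_4 - 0.1961·V_1 - 0.001333·V_3 = 1.463
Solving these 4 simultaneous equations (Gaussian elimination) gives:
  V_1 = 11.02 V, V_2 = 11.93 V, V_3 = 11.85 V, V_4 = 11.4 V
I_R4 = (V_2 - V_5)/R4 = (11.93 - 0)/2200 = 0.005425 A
|I_R4| = 0.005425 A

Final answer: |I_R4| = 0.005425 A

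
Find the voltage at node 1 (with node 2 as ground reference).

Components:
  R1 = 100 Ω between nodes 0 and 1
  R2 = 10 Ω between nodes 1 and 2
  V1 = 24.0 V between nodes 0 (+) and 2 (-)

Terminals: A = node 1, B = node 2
Nodal analysis, taking node 2 as the 0 V reference.
Source V1 fixes V_0 = 24 V.
KCL at each unknown node (sum of currents leaving = 0; resistances in Ω):
  Node 1: (V_1 - 24)/100 + (V_1 - 0)/10 = 0
Collecting terms: 0.11 × V_1 = 0.24  =>  V_1 = 2.182 V
The requested potential is V_1 = 2.182 V.

Final answer: V_1 = 2.182 V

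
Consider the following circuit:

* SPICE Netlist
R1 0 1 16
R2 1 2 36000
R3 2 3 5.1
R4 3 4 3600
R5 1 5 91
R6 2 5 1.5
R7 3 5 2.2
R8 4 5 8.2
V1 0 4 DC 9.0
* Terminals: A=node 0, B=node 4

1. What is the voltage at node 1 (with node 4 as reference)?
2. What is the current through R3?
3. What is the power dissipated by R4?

Nodal analysis, taking node 4 as the 0 V reference.
Source V1 fixes V_0 = 9 V.
KCL at each unknown node (sum of currents leaving = 0; resistances in Ω):
  Node 1: (V_1 - 9)/16 + (V_1 - V_2)/36000 + (V_1 - V_5)/91 = 0
  Node 2: (V_2 - V_1)/36000 + (V_2 - V_3)/5.1 + (V_2 - V_5)/1.5 = 0
  Node 3: (V_3 - V_2)/5.1 + (V_3 - 0)/3600 + (V_3 - V_5)/2.2 = 0
  Node 5: (V_5 - V_1)/91 + (V_5 - V_2)/1.5 + (V_5 - V_3)/2.2 + (V_5 - 0)/8.2 = 0
Collecting terms (coefficients in siemens):
  0.07352·V_1 - 0.00002778·V_2 - 0.01099·V_5 = 0.5625
  0.8628·V_2 - 0.00002778·V_1 - 0.1961·V_3 - 0.6667·V_5 = 0
  0.6509·V_3 - 0.1961·V_2 - 0.4545·V_5 = 0
  1.254·V_5 - 0.01099·V_1 - 0.6667·V_2 - 0.4545·V_3 = 0
Solving these 4 simultaneous equations (Gaussian elimination) gives:
  V_1 = 7.747 V, V_2 = 0.6407 V, V_3 = 0.6403 V, V_5 = 0.6405 V
Part 1:
  Read off the nodal solution: V_1 = 7.747 V
Part 2:
  I_R3 = (V_2 - V_3)/R3 = (0.6407 - 0.6403)/5.1 = 0.00007812 A
  Magnitude: I_R3 = 0.00007812 A
Part 3:
  I_R4 = (V_3 - V_4)/R4 = (0.6403 - 0)/3600 = 0.0001779 A
  P_R4 = I_R4² × R4 = (0.0001779)² × 3600 = 0.0001139 W

Final answers:
1. V_1 = 7.747 V
2. I_R3 = 7.812e-05 A
3. P_R4 = 0.0001139 W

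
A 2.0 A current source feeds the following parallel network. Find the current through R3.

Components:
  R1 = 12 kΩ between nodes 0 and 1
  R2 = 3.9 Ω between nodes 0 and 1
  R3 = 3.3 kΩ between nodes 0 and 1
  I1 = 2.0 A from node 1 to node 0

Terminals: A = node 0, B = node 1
All resistors sit directly between nodes 0 and 1, so they are in parallel and share one voltage V; the full source current 2 A splits among them.
1/R_par = 1/12000 + 1/3.9 + 1/3300 = 0.2568 S  =>  R_par = 3.894 Ω
V = I × R_par = 2 × 3.894 = 7.788 V
I_R3 = V/R3 = 7.788/3300 = 0.00236 A

Final answer: 0.00236 A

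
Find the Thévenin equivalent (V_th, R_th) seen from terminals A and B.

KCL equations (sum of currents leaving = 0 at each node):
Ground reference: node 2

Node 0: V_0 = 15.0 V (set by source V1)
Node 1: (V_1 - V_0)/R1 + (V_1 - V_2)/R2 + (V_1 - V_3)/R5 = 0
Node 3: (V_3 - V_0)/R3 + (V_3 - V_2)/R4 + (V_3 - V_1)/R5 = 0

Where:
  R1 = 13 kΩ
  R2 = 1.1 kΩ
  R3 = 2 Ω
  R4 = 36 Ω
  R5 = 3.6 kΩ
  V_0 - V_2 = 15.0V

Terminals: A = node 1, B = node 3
Step 1 — V_th is the open-circuit voltage V_A - V_B (nothing connected across the terminals).
Nodal analysis, taking node 2 as the 0 V reference.
Source V1 fixes V_0 = 15 V.
KCL at each unknown node (sum of currents leaving = 0; resistances in Ω):
  Node 1: (V_1 - 15)/13000 + (V_1 - 0)/1100 + (V_1 - V_3)/3600 = 0
  Node 3: (V_3 - 15)/2 + (V_3 - 0)/36 + (V_3 - V_1)/3600 = 0
Collecting terms (coefficients in siemens):
  0.001264·V_1 - 0.0002778·V_3 = 0.001154
  0.5281·V_3 - 0.0002778·V_1 = 7.5
Determinant D = (0.001264)(0.5281) - (-0.0002778)(-0.0002778) = 0.0006673
V_1 = [(0.001154)(0.5281) - (-0.0002778)(7.5)]/D = 4.035 V
V_3 = [(0.001264)(7.5) - (0.001154)(-0.0002778)]/D = 14.21 V
V_th = V_1 - V_3 = 4.035 - 14.21 = -10.17 V
Step 2 — R_th: zero the source — replace V1 by a short circuit (node 2 merges into node 0) — and find the resistance seen between A (node 1) and B (node 3).
Reduce the network between node 1 (A) and node 3 (B) by series/parallel combination:
  Rp1 = R1 ‖ R2 (parallel, both between nodes 0 and 1) = 1/(1/13000 + 1/1100) = 1014 Ω
  Rp2 = R3 ‖ R4 (parallel, both between nodes 0 and 3) = 1/(1/2 + 1/36) = 1.895 Ω
  Rs1 = Rp1 + Rp2 (series, joined only at node 0) = 1014 + 1.895 = 1016 Ω
  Rp3 = R5 ‖ Rs1 (parallel, both between nodes 1 and 3) = 1/(1/3600 + 1/1016) = 792.4 Ω
R_th = 792.4 Ω

Final answer: V_th = -10.17 V, R_th = 792.4 Ω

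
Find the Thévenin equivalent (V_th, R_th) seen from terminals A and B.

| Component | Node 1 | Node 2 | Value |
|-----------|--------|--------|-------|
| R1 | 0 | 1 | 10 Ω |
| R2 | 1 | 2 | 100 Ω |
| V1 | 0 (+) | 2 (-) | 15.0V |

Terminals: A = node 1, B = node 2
Step 1 — V_th is the open-circuit voltage V_A - V_B (nothing connected across the terminals).
Nodal analysis, taking node 2 as the 0 V reference.
Source V1 fixes V_0 = 15 V.
KCL at each unknown node (sum of currents leaving = 0; resistances in Ω):
  Node 1: (V_1 - 15)/10 + (V_1 - 0)/100 = 0
Collecting terms: 0.11 × V_1 = 1.5  =>  V_1 = 13.64 V
V_th = V_1 - V_2 = 13.64 - 0 = 13.64 V
Step 2 — R_th: zero the source — replace V1 by a short circuit (node 2 merges into node 0) — and find the resistance seen between A (node 1) and B (node 0).
Reduce the network between node 1 (A) and node 0 (B) by series/parallel combination:
  Rp1 = R1 ‖ R2 (parallel, both between nodes 0 and 1) = 1/(1/10 + 1/100) = 9.091 Ω
R_th = 9.091 Ω

Final answer: V_th = 13.64 V, R_th = 9.091 Ω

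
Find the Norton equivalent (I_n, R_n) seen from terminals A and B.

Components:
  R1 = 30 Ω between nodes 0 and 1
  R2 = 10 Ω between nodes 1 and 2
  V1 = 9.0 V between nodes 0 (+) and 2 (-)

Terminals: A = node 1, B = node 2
Find the Thévenin equivalent first; then I_n = V_th/R_th and R_n = R_th.
Step 1 — V_th is the open-circuit voltage V_A - V_B (nothing connected across the terminals).
Nodal analysis, taking node 2 as the 0 V reference.
Source V1 fixes V_0 = 9 V.
KCL at each unknown node (sum of currents leaving = 0; resistances in Ω):
  Node 1: (V_1 - 9)/30 + (V_1 - 0)/10 = 0
Collecting terms: 0.1333 × V_1 = 0.3  =>  V_1 = 2.25 V
V_th = V_1 - V_2 = 2.25 - 0 = 2.25 V
Step 2 — R_th: zero the source — replace V1 by a short circuit (node 2 merges into node 0) — and find the resistance seen between A (node 1) and B (node 0).
Reduce the network between node 1 (A) and node 0 (B) by series/parallel combination:
  Rp1 = R1 ‖ R2 (parallel, both between nodes 0 and 1) = 1/(1/30 + 1/10) = 7.5 Ω
R_th = 7.5 Ω
I_n = V_th/R_th = 2.25/7.5 = 0.3 A, and R_n = R_th = 7.5 Ω

Final answer: I_n = 0.3 A, R_n = 7.5 Ω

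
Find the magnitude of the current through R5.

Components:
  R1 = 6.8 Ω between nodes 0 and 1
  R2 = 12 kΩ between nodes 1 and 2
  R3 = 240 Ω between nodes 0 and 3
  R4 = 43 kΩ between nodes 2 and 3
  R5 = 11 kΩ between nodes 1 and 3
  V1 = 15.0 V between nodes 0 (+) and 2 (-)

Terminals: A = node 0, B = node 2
Nodal analysis, taking node 2 as the 0 V reference.
Source V1 fixes V_0 = 15 V.
KCL at each unknown node (sum of currents leaving = 0; resistances in Ω):
  Node 1: (V_1 - 15)/6.8 + (V_1 - 0)/12000 + (V_1 - V_3)/11000 = 0
  Node 3: (V_3 - 15)/240 + (V_3 - 0)/43000 + (V_3 - V_1)/11000 = 0
Collecting terms (coefficients in siemens):
  0.1472·V_1 - 0.00009091·V_3 = 2.206
  0.004281·V_3 - 0.00009091·V_1 = 0.0625
Determinant D = (0.1472)(0.004281) - (-0.00009091)(-0.00009091) = 0.0006303
V_1 = [(2.206)(0.004281) - (-0.00009091)(0.0625)]/D = 14.99 V
V_3 = [(0.1472)(0.0625) - (2.206)(-0.00009091)]/D = 14.92 V
I_R5 = (V_1 - V_3)/R5 = (14.99 - 14.92)/11000 = 0.000006648 A
|I_R5| = 0.000006648 A

Final answer: |I_R5| = 6.648e-06 A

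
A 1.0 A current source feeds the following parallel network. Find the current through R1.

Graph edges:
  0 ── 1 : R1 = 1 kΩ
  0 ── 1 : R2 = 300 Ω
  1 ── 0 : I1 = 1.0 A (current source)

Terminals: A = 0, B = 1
All resistors sit directly between nodes 0 and 1, so they are in parallel and share one voltage V; the full source current 1 A splits among them.
1/R_par = 1/1000 + 1/300 = 0.004333 S  =>  R_par = 230.8 Ω
V = I × R_par = 1 × 230.8 = 230.8 V
I_R1 = V/R1 = 230.8/1000 = 0.2308 A

Final answer: 0.2308 A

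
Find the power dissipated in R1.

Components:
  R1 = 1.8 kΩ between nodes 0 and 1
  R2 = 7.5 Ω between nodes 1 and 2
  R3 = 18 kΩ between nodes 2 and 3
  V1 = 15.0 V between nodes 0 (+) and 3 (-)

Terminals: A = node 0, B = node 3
Nodal analysis, taking node 3 as the 0 V reference.
Source V1 fixes V_0 = 15 V.
KCL at each unknown node (sum of currents leaving = 0; resistances in Ω):
  Node 1: (V_1 - 15)/1800 + (V_1 - V_2)/7.5 = 0
  Node 2: (V_2 - V_1)/7.5 + (V_2 - 0)/18000 = 0
Collecting terms (coefficients in siemens):
  0.1339·V_1 - 0.1333·V_2 = 0.008333
  0.1334·V_2 - 0.1333·V_1 = 0
Determinant D = (0.1339)(0.1334) - (-0.1333)(-0.1333) = 0.00008151
V_1 = [(0.008333)(0.1334) - (-0.1333)(0)]/D = 13.64 V
V_2 = [(0.1339)(0) - (0.008333)(-0.1333)]/D = 13.63 V
I_R1 = (V_0 - V_1)/R1 = (15 - 13.64)/1800 = 0.0007573 A
P_R1 = I_R1² × R1 = (0.0007573)² × 1800 = 0.001032 W

Final answer: 0.001032 W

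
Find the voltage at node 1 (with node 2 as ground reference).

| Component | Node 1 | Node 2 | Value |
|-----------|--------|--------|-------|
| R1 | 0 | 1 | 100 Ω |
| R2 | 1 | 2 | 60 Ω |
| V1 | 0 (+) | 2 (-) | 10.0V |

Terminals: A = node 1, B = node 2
Nodal analysis, taking node 2 as the 0 V reference.
Source V1 fixes V_0 = 10 V.
KCL at each unknown node (sum of currents leaving = 0; resistances in Ω):
  Node 1: (V_1 - 10)/100 + (V_1 - 0)/60 = 0
Collecting terms: 0.02667 × V_1 = 0.1  =>  V_1 = 3.75 V
The requested potential is V_1 = 3.75 V.

Final answer: V_1 = 3.75 V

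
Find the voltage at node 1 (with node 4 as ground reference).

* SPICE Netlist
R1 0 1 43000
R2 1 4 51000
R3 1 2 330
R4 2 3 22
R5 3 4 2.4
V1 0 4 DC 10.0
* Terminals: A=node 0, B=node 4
Nodal analysis, taking node 4 as the 0 V reference.
Source V1 fixes V_0 = 10 V.
KCL at each unknown node (sum of currents leaving = 0; resistances in Ω):
  Node 1: (V_1 - 10)/43000 + (V_1 - 0)/51000 + (V_1 - V_2)/330 = 0
  Node 2: (V_2 - V_1)/330 + (V_2 - V_3)/22 = 0
  Node 3: (V_3 - V_2)/22 + (V_3 - 0)/2.4 = 0
Collecting terms (coefficients in siemens):
  0.003073·V_1 - 0.00303·V_2 = 0.0002326
  0.04848·V_2 - 0.00303·V_1 - 0.04545·V_3 = 0
  0.4621·V_3 - 0.04545·V_2 = 0
Solving these 3 simultaneous equations (Gaussian elimination) gives:
  V_1 = 0.08119 V, V_2 = 0.00559 V, V_3 = 0.0005498 V
The requested potential is V_1 = 0.08119 V.

Final answer: V_1 = 0.08119 V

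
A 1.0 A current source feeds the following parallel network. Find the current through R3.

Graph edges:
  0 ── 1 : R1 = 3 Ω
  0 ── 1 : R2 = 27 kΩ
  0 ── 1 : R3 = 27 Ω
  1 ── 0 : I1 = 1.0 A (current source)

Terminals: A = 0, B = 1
All resistors sit directly between nodes 0 and 1, so they are in parallel and share one voltage V; the full source current 1 A splits among them.
1/R_par = 1/3 + 1/27000 + 1/27 = 0.3704 S  =>  R_par = 2.7 Ω
V = I × R_par = 1 × 2.7 = 2.7 V
I_R3 = V/R3 = 2.7/27 = 0.09999 A

Final answer: 0.09999 A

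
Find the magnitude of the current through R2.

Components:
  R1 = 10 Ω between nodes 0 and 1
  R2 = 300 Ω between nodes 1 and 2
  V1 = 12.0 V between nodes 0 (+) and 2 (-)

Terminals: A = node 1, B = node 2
Nodal analysis, taking node 2 as the 0 V reference.
Source V1 fixes V_0 = 12 V.
KCL at each unknown node (sum of currents leaving = 0; resistances in Ω):
  Node 1: (V_1 - 12)/10 + (V_1 - 0)/300 = 0
Collecting terms: 0.1033 × V_1 = 1.2  =>  V_1 = 11.61 V
I_R2 = (V_1 - V_2)/R2 = (11.61 - 0)/300 = 0.03871 A
|I_R2| = 0.03871 A

Final answer: |I_R2| = 0.03871 A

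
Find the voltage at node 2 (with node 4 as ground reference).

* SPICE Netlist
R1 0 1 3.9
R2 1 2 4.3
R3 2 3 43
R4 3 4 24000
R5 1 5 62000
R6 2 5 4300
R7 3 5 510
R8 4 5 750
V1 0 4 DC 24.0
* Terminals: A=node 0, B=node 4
Nodal analysis, taking node 4 as the 0 V reference.
Source V1 fixes V_0 = 24 V.
KCL at each unknown node (sum of currents leaving = 0; resistances in Ω):
  Node 1: (V_1 - 24)/3.9 + (V_1 - V_2)/4.3 + (V_1 - V_5)/62000 = 0
  Node 2: (V_2 - V_1)/4.3 + (V_2 - V_3)/43 + (V_2 - V_5)/4300 = 0
  Node 3: (V_3 - V_2)/43 + (V_3 - 0)/24000 + (V_3 - V_5)/510 = 0
  Node 5: (V_5 - V_1)/62000 + (V_5 - V_2)/4300 + (V_5 - V_3)/510 + (V_5 - 0)/750 = 0
Collecting terms (coefficients in siemens):
  0.489·V_1 - 0.2326·V_2 - 0.00001613·V_5 = 6.154
  0.256·V_2 - 0.2326·V_1 - 0.02326·V_3 - 0.0002326·V_5 = 0
  0.02526·V_3 - 0.02326·V_2 - 0.001961·V_5 = 0
  0.003543·V_5 - 0.00001613·V_1 - 0.0002326·V_2 - 0.001961·V_3 = 0
Solving these 4 simultaneous equations (Gaussian elimination) gives:
  V_1 = 23.92 V, V_2 = 23.83 V, V_3 = 23.07 V, V_5 = 14.44 V
The requested potential is V_2 = 23.83 V.

Final answer: V_2 = 23.83 V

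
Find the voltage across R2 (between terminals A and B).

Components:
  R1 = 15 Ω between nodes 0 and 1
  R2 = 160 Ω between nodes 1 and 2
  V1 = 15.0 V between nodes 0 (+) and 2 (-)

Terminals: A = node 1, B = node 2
R1 and R2 are in series across V1 (node 0 → node 1 → node 2), and the output A–B is taken across R2, so this is a voltage divider.
Series current: I = V1/(R1 + R2) = 15/(15 + 160) = 15/175 = 0.08571 A
V_R2 = I × R2 = V1 × R2/(R1 + R2) = 15 × 160/175 = 13.71 V

Final answer: 13.71 V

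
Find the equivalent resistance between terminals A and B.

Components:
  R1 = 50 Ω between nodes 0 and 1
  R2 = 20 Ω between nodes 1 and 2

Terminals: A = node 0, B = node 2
Reduce the network between node 0 (A) and node 2 (B) by series/parallel combination:
  Rs1 = R1 + R2 (series, joined only at node 1) = 50 + 20 = 70 Ω
R_eq = 70 Ω

Final answer: 70 Ω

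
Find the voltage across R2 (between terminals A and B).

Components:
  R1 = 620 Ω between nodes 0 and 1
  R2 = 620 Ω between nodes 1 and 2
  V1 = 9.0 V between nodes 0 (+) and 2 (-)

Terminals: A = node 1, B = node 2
R1 and R2 are in series across V1 (node 0 → node 1 → node 2), and the output A–B is taken across R2, so this is a voltage divider.
Series current: I = V1/(R1 + R2) = 9/(620 + 620) = 9/1240 = 0.007258 A
V_R2 = I × R2 = V1 × R2/(R1 + R2) = 9 × 620/1240 = 4.5 V

Final answer: 4.5 V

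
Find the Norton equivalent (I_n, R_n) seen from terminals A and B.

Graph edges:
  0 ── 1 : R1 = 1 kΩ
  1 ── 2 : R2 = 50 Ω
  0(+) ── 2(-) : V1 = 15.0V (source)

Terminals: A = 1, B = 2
Find the Thévenin equivalent first; then I_n = V_th/R_th and R_n = R_th.
Step 1 — V_th is the open-circuit voltage V_A - V_B (nothing connected across the terminals).
Nodal analysis, taking node 2 as the 0 V reference.
Source V1 fixes V_0 = 15 V.
KCL at each unknown node (sum of currents leaving = 0; resistances in Ω):
  Node 1: (V_1 - 15)/1000 + (V_1 - 0)/50 = 0
Collecting terms: 0.021 × V_1 = 0.015  =>  V_1 = 0.7143 V
V_th = V_1 - V_2 = 0.7143 - 0 = 0.7143 V
Step 2 — R_th: zero the source — replace V1 by a short circuit (node 2 merges into node 0) — and find the resistance seen between A (node 1) and B (node 0).
Reduce the network between node 1 (A) and node 0 (B) by series/parallel combination:
  Rp1 = R1 ‖ R2 (parallel, both between nodes 0 and 1) = 1/(1/1000 + 1/50) = 47.62 Ω
R_th = 47.62 Ω
I_n = V_th/R_th = 0.7143/47.62 = 0.015 A, and R_n = R_th = 47.62 Ω

Final answer: I_n = 0.015 A, R_n = 47.62 Ω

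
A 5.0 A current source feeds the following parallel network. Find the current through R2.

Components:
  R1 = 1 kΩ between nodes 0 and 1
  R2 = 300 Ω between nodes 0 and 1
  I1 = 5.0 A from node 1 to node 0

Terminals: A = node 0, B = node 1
All resistors sit directly between nodes 0 and 1, so they are in parallel and share one voltage V; the full source current 5 A splits among them.
1/R_par = 1/1000 + 1/300 = 0.004333 S  =>  R_par = 230.8 Ω
V = I × R_par = 5 × 230.8 = 1154 V
I_R2 = V/R2 = 1154/300 = 3.846 A

Final answer: 3.846 A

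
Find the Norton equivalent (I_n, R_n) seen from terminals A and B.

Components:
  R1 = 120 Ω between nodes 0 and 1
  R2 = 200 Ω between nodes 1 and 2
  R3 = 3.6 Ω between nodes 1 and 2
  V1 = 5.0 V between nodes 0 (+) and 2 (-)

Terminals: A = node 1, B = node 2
Find the Thévenin equivalent first; then I_n = V_th/R_th and R_n = R_th.
Step 1 — V_th is the open-circuit voltage V_A - V_B (nothing connected across the terminals).
Nodal analysis, taking node 2 as the 0 V reference.
Source V1 fixes V_0 = 5 V.
KCL at each unknown node (sum of currents leaving = 0; resistances in Ω):
  Node 1: (V_1 - 5)/120 + (V_1 - 0)/200 + (V_1 - 0)/3.6 = 0
Collecting terms: 0.2911 × V_1 = 0.04167  =>  V_1 = 0.1431 V
V_th = V_1 - V_2 = 0.1431 - 0 = 0.1431 V
Step 2 — R_th: zero the source — replace V1 by a short circuit (node 2 merges into node 0) — and find the resistance seen between A (node 1) and B (node 0).
Reduce the network between node 1 (A) and node 0 (B) by series/parallel combination:
  Rp1 = R1 ‖ R2 ‖ R3 (parallel, all between nodes 0 and 1) = 1/(1/120 + 1/200 + 1/3.6) = 3.435 Ω
R_th = 3.435 Ω
I_n = V_th/R_th = 0.1431/3.435 = 0.04167 A, and R_n = R_th = 3.435 Ω

Final answer: I_n = 0.04167 A, R_n = 3.435 Ω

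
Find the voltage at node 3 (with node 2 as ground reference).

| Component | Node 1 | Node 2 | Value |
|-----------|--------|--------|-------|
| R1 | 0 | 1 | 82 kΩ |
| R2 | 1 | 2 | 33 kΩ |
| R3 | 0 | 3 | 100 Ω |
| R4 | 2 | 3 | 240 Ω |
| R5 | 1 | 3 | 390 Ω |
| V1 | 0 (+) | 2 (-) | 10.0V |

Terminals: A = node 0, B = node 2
Nodal analysis, taking node 2 as the 0 V reference.
Source V1 fixes V_0 = 10 V.
KCL at each unknown node (sum of currents leaving = 0; resistances in Ω):
  Node 1: (V_1 - 10)/82000 + (V_1 - 0)/33000 + (V_1 - V_3)/390 = 0
  Node 3: (V_3 - 10)/100 + (V_3 - 0)/240 + (V_3 - V_1)/390 = 0
Collecting terms (coefficients in siemens):
  0.002607·V_1 - 0.002564·V_3 = 0.000122
  0.01673·V_3 - 0.002564·V_1 = 0.1
Determinant D = (0.002607)(0.01673) - (-0.002564)(-0.002564) = 0.00003704
V_1 = [(0.000122)(0.01673) - (-0.002564)(0.1)]/D = 6.978 V
V_3 = [(0.002607)(0.1) - (0.000122)(-0.002564)]/D = 7.046 V
The requested potential is V_3 = 7.046 V.

Final answer: V_3 = 7.046 V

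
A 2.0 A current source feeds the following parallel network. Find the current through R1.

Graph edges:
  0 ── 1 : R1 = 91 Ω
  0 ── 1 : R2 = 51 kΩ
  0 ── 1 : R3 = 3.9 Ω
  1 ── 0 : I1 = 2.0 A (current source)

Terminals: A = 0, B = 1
All resistors sit directly between nodes 0 and 1, so they are in parallel and share one voltage V; the full source current 2 A splits among them.
1/R_par = 1/91 + 1/51000 + 1/3.9 = 0.2674 S  =>  R_par = 3.739 Ω
V = I × R_par = 2 × 3.739 = 7.479 V
I_R1 = V/R1 = 7.479/91 = 0.08219 A

Final answer: 0.08219 A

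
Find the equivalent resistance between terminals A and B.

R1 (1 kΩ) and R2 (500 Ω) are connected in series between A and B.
Reduce the network between node 0 (A) and node 2 (B) by series/parallel combination:
  Rs1 = R1 + R2 (series, joined only at node 1) = 1000 + 500 = 1500 Ω
R_eq = 1.5 kΩ

Final answer: 1.5 kΩ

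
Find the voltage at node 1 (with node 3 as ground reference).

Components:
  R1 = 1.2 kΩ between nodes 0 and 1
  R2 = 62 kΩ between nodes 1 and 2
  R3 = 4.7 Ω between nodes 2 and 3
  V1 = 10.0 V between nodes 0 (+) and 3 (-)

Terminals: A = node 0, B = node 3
Nodal analysis, taking node 3 as the 0 V reference.
Source V1 fixes V_0 = 10 V.
KCL at each unknown node (sum of currents leaving = 0; resistances in Ω):
  Node 1: (V_1 - 10)/1200 + (V_1 - V_2)/62000 = 0
  Node 2: (V_2 - V_1)/62000 + (V_2 - 0)/4.7 = 0
Collecting terms (coefficients in siemens):
  0.0008495·V_1 - 0.00001613·V_2 = 0.008333
  0.2128·V_2 - 0.00001613·V_1 = 0
Determinant D = (0.0008495)(0.2128) - (-0.00001613)(-0.00001613) = 0.0001808
V_1 = [(0.008333)(0.2128) - (-0.00001613)(0)]/D = 9.81 V
V_2 = [(0.0008495)(0) - (0.008333)(-0.00001613)]/D = 0.0007436 V
The requested potential is V_1 = 9.81 V.

Final answer: V_1 = 9.81 V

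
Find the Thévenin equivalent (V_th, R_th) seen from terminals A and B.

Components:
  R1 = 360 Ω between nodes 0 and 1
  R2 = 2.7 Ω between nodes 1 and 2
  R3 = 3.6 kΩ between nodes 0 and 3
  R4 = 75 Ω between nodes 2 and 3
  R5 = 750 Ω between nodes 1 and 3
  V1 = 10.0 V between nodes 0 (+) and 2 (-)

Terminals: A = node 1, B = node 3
Step 1 — V_th is the open-circuit voltage V_A - V_B (nothing connected across the terminals).
Nodal analysis, taking node 2 as the 0 V reference.
Source V1 fixes V_0 = 10 V.
KCL at each unknown node (sum of currents leaving = 0; resistances in Ω):
  Node 1: (V_1 - 10)/360 + (V_1 - 0)/2.7 + (V_1 - V_3)/750 = 0
  Node 3: (V_3 - 10)/3600 + (V_3 - 0)/75 + (V_3 - V_1)/750 = 0
Collecting terms (coefficients in siemens):
  0.3745·V_1 - 0.001333·V_3 = 0.02778
  0.01494·V_3 - 0.001333·V_1 = 0.002778
Determinant D = (0.3745)(0.01494) - (-0.001333)(-0.001333) = 0.005595
V_1 = [(0.02778)(0.01494) - (-0.001333)(0.002778)]/D = 0.07486 V
V_3 = [(0.3745)(0.002778) - (0.02778)(-0.001333)]/D = 0.1926 V
V_th = V_1 - V_3 = 0.07486 - 0.1926 = -0.1177 V
Step 2 — R_th: zero the source — replace V1 by a short circuit (node 2 merges into node 0) — and find the resistance seen between A (node 1) and B (node 3).
Reduce the network between node 1 (A) and node 3 (B) by series/parallel combination:
  Rp1 = R1 ‖ R2 (parallel, both between nodes 0 and 1) = 1/(1/360 + 1/2.7) = 2.68 Ω
  Rp2 = R3 ‖ R4 (parallel, both between nodes 0 and 3) = 1/(1/3600 + 1/75) = 73.47 Ω
  Rs1 = Rp1 + Rp2 (series, joined only at node 0) = 2.68 + 73.47 = 76.15 Ω
  Rp3 = R5 ‖ Rs1 (parallel, both between nodes 1 and 3) = 1/(1/750 + 1/76.15) = 69.13 Ω
R_th = 69.13 Ω

Final answer: V_th = -0.1177 V, R_th = 69.13 Ω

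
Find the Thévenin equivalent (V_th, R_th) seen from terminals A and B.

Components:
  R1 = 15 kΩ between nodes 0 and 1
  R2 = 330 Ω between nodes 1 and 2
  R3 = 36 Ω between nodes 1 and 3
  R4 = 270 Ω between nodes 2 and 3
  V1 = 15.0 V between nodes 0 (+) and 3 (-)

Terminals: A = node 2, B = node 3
Step 1 — V_th is the open-circuit voltage V_A - V_B (nothing connected across the terminals).
Nodal analysis, taking node 3 as the 0 V reference.
Source V1 fixes V_0 = 15 V.
KCL at each unknown node (sum of currents leaving = 0; resistances in Ω):
  Node 1: (V_1 - 15)/15000 + (V_1 - V_2)/330 + (V_1 - 0)/36 = 0
  Node 2: (V_2 - V_1)/330 + (V_2 - 0)/270 = 0
Collecting terms (coefficients in siemens):
  0.03087·V_1 - 0.00303·V_2 = 0.001
  0.006734·V_2 - 0.00303·V_1 = 0
Determinant D = (0.03087)(0.006734) - (-0.00303)(-0.00303) = 0.0001987
V_1 = [(0.001)(0.006734) - (-0.00303)(0)]/D = 0.03389 V
V_2 = [(0.03087)(0) - (0.001)(-0.00303)]/D = 0.01525 V
V_th = V_2 - V_3 = 0.01525 - 0 = 0.01525 V
Step 2 — R_th: zero the source — replace V1 by a short circuit (node 3 merges into node 0) — and find the resistance seen between A (node 2) and B (node 0).
Reduce the network between node 2 (A) and node 0 (B) by series/parallel combination:
  Rp1 = R1 ‖ R3 (parallel, both between nodes 0 and 1) = 1/(1/15000 + 1/36) = 35.91 Ω
  Rs1 = R2 + Rp1 (series, joined only at node 1) = 330 + 35.91 = 365.9 Ω
  Rp2 = R4 ‖ Rs1 (parallel, both between nodes 0 and 2) = 1/(1/270 + 1/365.9) = 155.4 Ω
R_th = 155.4 Ω

Final answer: V_th = 0.01525 V, R_th = 155.4 Ω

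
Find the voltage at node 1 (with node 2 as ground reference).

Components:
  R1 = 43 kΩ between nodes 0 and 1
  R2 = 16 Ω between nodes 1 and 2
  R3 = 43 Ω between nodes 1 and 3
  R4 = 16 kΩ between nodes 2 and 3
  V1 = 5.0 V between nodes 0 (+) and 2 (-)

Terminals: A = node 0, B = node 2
Nodal analysis, taking node 2 as the 0 V reference.
Source V1 fixes V_0 = 5 V.
KCL at each unknown node (sum of currents leaving = 0; resistances in Ω):
  Node 1: (V_1 - 5)/43000 + (V_1 - 0)/16 + (V_1 - V_3)/43 = 0
  Node 3: (V_3 - V_1)/43 + (V_3 - 0)/16000 = 0
Collecting terms (coefficients in siemens):
  0.08578·V_1 - 0.02326·V_3 = 0.0001163
  0.02332·V_3 - 0.02326·V_1 = 0
Determinant D = (0.08578)(0.02332) - (-0.02326)(-0.02326) = 0.001459
V_1 = [(0.0001163)(0.02332) - (-0.02326)(0)]/D = 0.001858 V
V_3 = [(0.08578)(0) - (0.0001163)(-0.02326)]/D = 0.001853 V
The requested potential is V_1 = 0.001858 V.

Final answer: V_1 = 0.001858 V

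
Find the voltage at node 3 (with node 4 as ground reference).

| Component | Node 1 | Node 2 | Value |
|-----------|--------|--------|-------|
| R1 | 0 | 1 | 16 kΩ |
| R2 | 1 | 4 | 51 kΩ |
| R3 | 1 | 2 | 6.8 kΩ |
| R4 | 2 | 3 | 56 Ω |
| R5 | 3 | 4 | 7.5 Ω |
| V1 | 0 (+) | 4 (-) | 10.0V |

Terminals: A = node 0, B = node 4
Nodal analysis, taking node 4 as the 0 V reference.
Source V1 fixes V_0 = 10 V.
KCL at each unknown node (sum of currents leaving = 0; resistances in Ω):
  Node 1: (V_1 - 10)/16000 + (V_1 - 0)/51000 + (V_1 - V_2)/6800 = 0
  Node 2: (V_2 - V_1)/6800 + (V_2 - V_3)/56 = 0
  Node 3: (V_3 - V_2)/56 + (V_3 - 0)/7.5 = 0
Collecting terms (coefficients in siemens):
  0.0002292·V_1 - 0.0001471·V_2 = 0.000625
  0.018·V_2 - 0.0001471·V_1 - 0.01786·V_3 = 0
  0.1512·V_3 - 0.01786·V_2 = 0
Solving these 3 simultaneous equations (Gaussian elimination) gives:
  V_1 = 2.744 V, V_2 = 0.02538 V, V_3 = 0.002998 V
The requested potential is V_3 = 0.002998 V.

Final answer: V_3 = 0.002998 V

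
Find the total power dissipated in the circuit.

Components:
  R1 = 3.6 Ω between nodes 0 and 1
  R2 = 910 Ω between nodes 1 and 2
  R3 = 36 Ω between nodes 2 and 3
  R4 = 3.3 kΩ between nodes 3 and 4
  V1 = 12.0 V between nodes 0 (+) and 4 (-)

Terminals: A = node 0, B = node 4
Nodal analysis, taking node 4 as the 0 V reference.
Source V1 fixes V_0 = 12 V.
KCL at each unknown node (sum of currents leaving = 0; resistances in Ω):
  Node 1: (V_1 - 12)/3.6 + (V_1 - V_2)/910 = 0
  Node 2: (V_2 - V_1)/910 + (V_2 - V_3)/36 = 0
  Node 3: (V_3 - V_2)/36 + (V_3 - 0)/3300 = 0
Collecting terms (coefficients in siemens):
  0.2789·V_1 - 0.001099·V_2 = 3.333
  0.02888·V_2 - 0.001099·V_1 - 0.02778·V_3 = 0
  0.02808·V_3 - 0.02778·V_2 = 0
Solving these 3 simultaneous equations (Gaussian elimination) gives:
  V_1 = 11.99 V, V_2 = 9.42 V, V_3 = 9.319 V
Power in each resistor, P = (ΔV)²/R:
  P_R1 = (12 - 11.99)²/3.6 = 0.00002871 W
  P_R2 = (11.99 - 9.42)²/910 = 0.007256 W
  P_R3 = (9.42 - 9.319)²/36 = 0.0002871 W
  P_R4 = (9.319 - 0)²/3300 = 0.02631 W
P_total = P_R1 + P_R2 + P_R3 + P_R4 = 0.03389 W

Final answer: 0.03389 W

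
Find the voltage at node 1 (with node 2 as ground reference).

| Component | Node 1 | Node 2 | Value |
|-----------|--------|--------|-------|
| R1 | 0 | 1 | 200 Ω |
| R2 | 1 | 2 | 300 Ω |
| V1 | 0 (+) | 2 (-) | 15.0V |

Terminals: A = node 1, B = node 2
Nodal analysis, taking node 2 as the 0 V reference.
Source V1 fixes V_0 = 15 V.
KCL at each unknown node (sum of currents leaving = 0; resistances in Ω):
  Node 1: (V_1 - 15)/200 + (V_1 - 0)/300 = 0
Collecting terms: 0.008333 × V_1 = 0.075  =>  V_1 = 9 V
The requested potential is V_1 = 9 V.

Final answer: V_1 = 9 V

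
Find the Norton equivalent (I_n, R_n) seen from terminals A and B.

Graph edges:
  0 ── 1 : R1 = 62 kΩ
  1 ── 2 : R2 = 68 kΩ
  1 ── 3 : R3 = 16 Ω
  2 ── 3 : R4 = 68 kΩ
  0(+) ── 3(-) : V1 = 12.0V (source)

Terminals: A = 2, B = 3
Find the Thévenin equivalent first; then I_n = V_th/R_th and R_n = R_th.
Step 1 — V_th is the open-circuit voltage V_A - V_B (nothing connected across the terminals).
Nodal analysis, taking node 3 as the 0 V reference.
Source V1 fixes V_0 = 12 V.
KCL at each unknown node (sum of currents leaving = 0; resistances in Ω):
  Node 1: (V_1 - 12)/62000 + (V_1 - V_2)/68000 + (V_1 - 0)/16 = 0
  Node 2: (V_2 - V_1)/68000 + (V_2 - 0)/68000 = 0
Collecting terms (coefficients in siemens):
  0.06253·V_1 - 0.00001471·V_2 = 0.0001935
  0.00002941·V_2 - 0.00001471·V_1 = 0
Determinant D = (0.06253)(0.00002941) - (-0.00001471)(-0.00001471) = 0.000001839
V_1 = [(0.0001935)(0.00002941) - (-0.00001471)(0)]/D = 0.003096 V
V_2 = [(0.06253)(0) - (0.0001935)(-0.00001471)]/D = 0.001548 V
V_th = V_2 - V_3 = 0.001548 - 0 = 0.001548 V
Step 2 — R_th: zero the source — replace V1 by a short circuit (node 3 merges into node 0) — and find the resistance seen between A (node 2) and B (node 0).
Reduce the network between node 2 (A) and node 0 (B) by series/parallel combination:
  Rp1 = R1 ‖ R3 (parallel, both between nodes 0 and 1) = 1/(1/62000 + 1/16) = 16 Ω
  Rs1 = R2 + Rp1 (series, joined only at node 1) = 68000 + 16 = 68020 Ω
  Rp2 = R4 ‖ Rs1 (parallel, both between nodes 0 and 2) = 1/(1/68000 + 1/68020) = 34000 Ω
R_th = 34 kΩ
I_n = V_th/R_th = 0.001548/34000 = 0.00000004552 A, and R_n = R_th = 34 kΩ

Final answer: I_n = 4.552e-08 A, R_n = 34 kΩ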